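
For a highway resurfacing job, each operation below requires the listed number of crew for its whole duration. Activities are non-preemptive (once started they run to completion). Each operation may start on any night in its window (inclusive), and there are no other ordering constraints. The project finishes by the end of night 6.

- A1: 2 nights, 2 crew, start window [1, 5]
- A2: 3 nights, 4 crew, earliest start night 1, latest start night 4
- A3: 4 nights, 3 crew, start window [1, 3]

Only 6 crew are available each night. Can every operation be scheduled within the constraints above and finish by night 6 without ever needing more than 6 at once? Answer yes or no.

no

The minimum achievable peak is 7; 6 < 7, so no feasible schedule stays within the cap.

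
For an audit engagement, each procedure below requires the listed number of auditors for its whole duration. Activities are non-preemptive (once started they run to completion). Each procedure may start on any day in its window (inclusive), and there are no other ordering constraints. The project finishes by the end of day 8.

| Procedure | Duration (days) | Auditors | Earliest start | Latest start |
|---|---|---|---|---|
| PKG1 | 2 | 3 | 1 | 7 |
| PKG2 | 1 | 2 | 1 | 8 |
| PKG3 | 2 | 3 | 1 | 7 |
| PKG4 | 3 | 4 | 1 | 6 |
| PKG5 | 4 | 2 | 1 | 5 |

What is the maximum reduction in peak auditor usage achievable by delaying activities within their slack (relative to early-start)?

Early-start peak: d1:14  d2:12  d3:6  d4:2  d5:0  d6:0  d7:0  d8:0 ⇒ 14.
Leveled (PKG1@1, PKG2@1, PKG3@3, PKG4@6, PKG5@2): d1:5  d2:5  d3:5  d4:5  d5:2  d6:4  d7:4  d8:4 ⇒ 5.
Reduction 14 − 5 = 9.

9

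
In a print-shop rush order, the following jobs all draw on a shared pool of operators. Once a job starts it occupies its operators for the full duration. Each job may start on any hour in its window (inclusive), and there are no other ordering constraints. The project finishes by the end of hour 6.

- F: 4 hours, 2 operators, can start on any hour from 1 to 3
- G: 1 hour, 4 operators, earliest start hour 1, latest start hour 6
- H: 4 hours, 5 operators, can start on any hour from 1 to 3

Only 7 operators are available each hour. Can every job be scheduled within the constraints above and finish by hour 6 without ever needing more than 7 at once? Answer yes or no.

Schedule F@1, G@1, H@2: h1:6  h2:7  h3:7  h4:7  h5:5  h6:0 — peak 7 ≤ 7.

yes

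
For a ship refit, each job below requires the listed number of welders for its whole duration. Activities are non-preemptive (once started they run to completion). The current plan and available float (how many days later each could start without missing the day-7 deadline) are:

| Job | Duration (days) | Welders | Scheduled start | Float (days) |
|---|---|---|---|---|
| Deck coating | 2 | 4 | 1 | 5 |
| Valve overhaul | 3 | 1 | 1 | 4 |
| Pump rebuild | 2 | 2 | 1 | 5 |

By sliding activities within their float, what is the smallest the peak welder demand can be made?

Early-start (Deck coating@1, Valve overhaul@1, Pump rebuild@1) gives peak 7: d1:7  d2:7  d3:1  d4:0  d5:0  d6:0  d7:0.
Shift Valve overhaul→3, Pump rebuild→3.
Schedule Deck coating@1, Valve overhaul@3, Pump rebuild@3: d1:4  d2:4  d3:3  d4:3  d5:1  d6:0  d7:0 — peak 4.

4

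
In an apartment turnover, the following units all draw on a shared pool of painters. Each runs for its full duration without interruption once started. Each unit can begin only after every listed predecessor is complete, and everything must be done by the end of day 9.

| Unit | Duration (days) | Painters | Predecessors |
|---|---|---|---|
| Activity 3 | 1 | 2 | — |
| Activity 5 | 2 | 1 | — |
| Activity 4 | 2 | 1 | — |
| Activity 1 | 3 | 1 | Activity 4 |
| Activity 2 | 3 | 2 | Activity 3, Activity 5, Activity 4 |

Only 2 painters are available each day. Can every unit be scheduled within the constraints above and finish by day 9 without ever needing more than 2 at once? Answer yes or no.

Schedule Activity 3@1, Activity 5@2, Activity 4@2, Activity 1@4, Activity 2@7: d1:2  d2:2  d3:2  d4:1  d5:1  d6:1  d7:2  d8:2  d9:2 — peak 2 ≤ 2.

yes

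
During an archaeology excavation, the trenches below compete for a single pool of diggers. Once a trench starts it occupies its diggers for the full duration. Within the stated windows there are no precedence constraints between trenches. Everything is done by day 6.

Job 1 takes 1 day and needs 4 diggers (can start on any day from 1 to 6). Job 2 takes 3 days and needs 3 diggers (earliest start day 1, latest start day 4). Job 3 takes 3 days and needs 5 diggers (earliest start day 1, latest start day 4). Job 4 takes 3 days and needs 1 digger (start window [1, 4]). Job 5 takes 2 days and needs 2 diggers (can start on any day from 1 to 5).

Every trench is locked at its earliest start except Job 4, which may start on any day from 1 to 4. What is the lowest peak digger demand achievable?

Job 4@1: d1:15  d2:11  d3:9  d4:0  d5:0  d6:0 → peak 15
Job 4@2: d1:14  d2:11  d3:9  d4:1  d5:0  d6:0 → peak 14
Job 4@3: d1:14  d2:10  d3:9  d4:1  d5:1  d6:0 → peak 14
Job 4@4: d1:14  d2:10  d3:8  d4:1  d5:1  d6:1 → peak 14
Best is Job 4@2, peak 14.

14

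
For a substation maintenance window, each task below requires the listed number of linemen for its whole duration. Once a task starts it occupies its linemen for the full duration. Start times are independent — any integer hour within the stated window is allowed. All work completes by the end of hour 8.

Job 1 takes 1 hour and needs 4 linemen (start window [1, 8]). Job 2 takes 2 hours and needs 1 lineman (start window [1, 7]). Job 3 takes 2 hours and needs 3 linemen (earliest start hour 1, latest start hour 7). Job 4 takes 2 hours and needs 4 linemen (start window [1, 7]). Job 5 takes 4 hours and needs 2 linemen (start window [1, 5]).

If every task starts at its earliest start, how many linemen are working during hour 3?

2

At early start, hour 3 has: Job 5.
Demand: 2 = 2.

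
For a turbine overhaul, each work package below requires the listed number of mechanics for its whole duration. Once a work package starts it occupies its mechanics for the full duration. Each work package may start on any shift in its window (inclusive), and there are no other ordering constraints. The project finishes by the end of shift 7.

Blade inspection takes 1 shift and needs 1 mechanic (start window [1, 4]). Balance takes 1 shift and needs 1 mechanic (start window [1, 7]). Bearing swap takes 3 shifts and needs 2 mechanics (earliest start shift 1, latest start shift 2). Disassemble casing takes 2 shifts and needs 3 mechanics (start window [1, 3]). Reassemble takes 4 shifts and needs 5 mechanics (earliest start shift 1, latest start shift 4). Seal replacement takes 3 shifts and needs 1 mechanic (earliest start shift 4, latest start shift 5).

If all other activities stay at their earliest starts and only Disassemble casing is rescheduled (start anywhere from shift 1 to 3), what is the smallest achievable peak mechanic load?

Disassemble casing@1: s1:12  s2:10  s3:7  s4:6  s5:1  s6:1  s7:0 → peak 12
Disassemble casing@2: s1:9  s2:10  s3:10  s4:6  s5:1  s6:1  s7:0 → peak 10
Disassemble casing@3: s1:9  s2:7  s3:10  s4:9  s5:1  s6:1  s7:0 → peak 10
Best is Disassemble casing@2, peak 10.

10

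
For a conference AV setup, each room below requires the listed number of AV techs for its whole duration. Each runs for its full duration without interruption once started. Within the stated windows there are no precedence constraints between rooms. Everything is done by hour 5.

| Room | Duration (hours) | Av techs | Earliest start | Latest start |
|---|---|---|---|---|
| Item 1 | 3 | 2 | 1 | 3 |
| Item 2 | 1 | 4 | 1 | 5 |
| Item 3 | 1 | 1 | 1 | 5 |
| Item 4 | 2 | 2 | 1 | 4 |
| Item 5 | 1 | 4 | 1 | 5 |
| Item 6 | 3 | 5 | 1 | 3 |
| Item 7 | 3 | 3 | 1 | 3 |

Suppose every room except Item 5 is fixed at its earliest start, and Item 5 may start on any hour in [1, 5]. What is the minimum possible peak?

Item 5@1: h1:21  h2:12  h3:10  h4:0  h5:0 → peak 21
Item 5@2: h1:17  h2:16  h3:10  h4:0  h5:0 → peak 17
Item 5@3: h1:17  h2:12  h3:14  h4:0  h5:0 → peak 17
Item 5@4: h1:17  h2:12  h3:10  h4:4  h5:0 → peak 17
Item 5@5: h1:17  h2:12  h3:10  h4:0  h5:4 → peak 17
Best is Item 5@2, peak 17.

17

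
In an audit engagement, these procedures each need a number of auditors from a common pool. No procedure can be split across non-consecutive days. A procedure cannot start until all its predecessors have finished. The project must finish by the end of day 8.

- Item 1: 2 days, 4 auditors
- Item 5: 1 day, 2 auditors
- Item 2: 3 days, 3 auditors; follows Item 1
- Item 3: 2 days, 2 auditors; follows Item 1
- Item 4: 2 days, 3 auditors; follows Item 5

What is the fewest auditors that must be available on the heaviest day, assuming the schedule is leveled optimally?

5

Early-start (Item 1@1, Item 5@1, Item 2@3, Item 3@3, Item 4@2) gives peak 8: d1:6  d2:7  d3:8  d4:5  d5:3  d6:0  d7:0  d8:0.
Shift Item 5→3, Item 3→4, Item 4→6.
Schedule Item 1@1, Item 5@3, Item 2@3, Item 3@4, Item 4@6: d1:4  d2:4  d3:5  d4:5  d5:5  d6:3  d7:3  d8:0 — peak 5.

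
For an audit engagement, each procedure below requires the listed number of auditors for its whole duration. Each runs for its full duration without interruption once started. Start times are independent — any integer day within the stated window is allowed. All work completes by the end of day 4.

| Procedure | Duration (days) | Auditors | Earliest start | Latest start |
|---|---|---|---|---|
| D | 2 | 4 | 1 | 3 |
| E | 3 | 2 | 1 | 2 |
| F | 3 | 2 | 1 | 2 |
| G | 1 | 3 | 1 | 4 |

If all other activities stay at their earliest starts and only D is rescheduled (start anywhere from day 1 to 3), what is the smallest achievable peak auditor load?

D@1: d1:11  d2:8  d3:4  d4:0 → peak 11
D@2: d1:7  d2:8  d3:8  d4:0 → peak 8
D@3: d1:7  d2:4  d3:8  d4:4 → peak 8
Best is D@2, peak 8.

8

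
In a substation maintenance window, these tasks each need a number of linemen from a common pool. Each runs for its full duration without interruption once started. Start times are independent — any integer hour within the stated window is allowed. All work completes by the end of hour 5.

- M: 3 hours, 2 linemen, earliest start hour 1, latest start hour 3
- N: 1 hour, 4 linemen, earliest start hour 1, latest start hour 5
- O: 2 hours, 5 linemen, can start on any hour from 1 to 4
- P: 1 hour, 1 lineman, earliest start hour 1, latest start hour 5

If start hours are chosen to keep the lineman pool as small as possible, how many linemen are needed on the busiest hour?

Early-start (M@1, N@1, O@1, P@1) gives peak 12: h1:12  h2:7  h3:2  h4:0  h5:0.
Shift O→4, P→2.
Schedule M@1, N@1, O@4, P@2: h1:6  h2:3  h3:2  h4:5  h5:5 — peak 6.

6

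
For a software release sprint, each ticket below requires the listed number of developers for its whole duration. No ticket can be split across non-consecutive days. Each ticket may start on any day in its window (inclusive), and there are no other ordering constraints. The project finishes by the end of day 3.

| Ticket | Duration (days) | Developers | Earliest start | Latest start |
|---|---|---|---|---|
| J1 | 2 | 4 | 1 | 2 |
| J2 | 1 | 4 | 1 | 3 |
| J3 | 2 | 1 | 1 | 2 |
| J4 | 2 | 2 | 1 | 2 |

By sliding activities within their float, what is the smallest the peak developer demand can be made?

7

Early-start (J1@1, J2@1, J3@1, J4@1) gives peak 11: d1:11  d2:7  d3:0.
Shift J2→3.
Schedule J1@1, J2@3, J3@1, J4@1: d1:7  d2:7  d3:4 — peak 7.
No arrangement of the 24 feasible schedules does better.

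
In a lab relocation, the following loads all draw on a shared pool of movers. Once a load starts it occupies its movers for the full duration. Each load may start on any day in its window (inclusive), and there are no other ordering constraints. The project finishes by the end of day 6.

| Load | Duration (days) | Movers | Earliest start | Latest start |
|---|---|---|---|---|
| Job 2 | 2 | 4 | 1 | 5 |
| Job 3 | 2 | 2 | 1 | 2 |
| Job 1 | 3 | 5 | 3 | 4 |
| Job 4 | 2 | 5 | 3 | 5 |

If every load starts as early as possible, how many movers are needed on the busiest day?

10

Early-start schedule: Job 2@1, Job 3@1, Job 1@3, Job 4@3.
Load per day: day 1: 6, day 2: 6, day 3: 10, day 4: 10, day 5: 5, day 6: 0.
Peak is 10.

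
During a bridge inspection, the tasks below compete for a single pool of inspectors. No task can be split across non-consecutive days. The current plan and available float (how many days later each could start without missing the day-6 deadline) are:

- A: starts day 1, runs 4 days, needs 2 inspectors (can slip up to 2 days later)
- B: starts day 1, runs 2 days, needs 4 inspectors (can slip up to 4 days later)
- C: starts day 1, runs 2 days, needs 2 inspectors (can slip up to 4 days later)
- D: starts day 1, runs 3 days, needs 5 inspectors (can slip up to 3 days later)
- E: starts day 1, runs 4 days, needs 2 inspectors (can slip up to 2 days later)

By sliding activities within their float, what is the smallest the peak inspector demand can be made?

Early-start (A@1, B@1, C@1, D@1, E@1) gives peak 15: d1:15  d2:15  d3:9  d4:4  d5:0  d6:0.
Shift D→3, E→3.
Schedule A@1, B@1, C@1, D@3, E@3: d1:8  d2:8  d3:9  d4:9  d5:7  d6:2 — peak 9.

9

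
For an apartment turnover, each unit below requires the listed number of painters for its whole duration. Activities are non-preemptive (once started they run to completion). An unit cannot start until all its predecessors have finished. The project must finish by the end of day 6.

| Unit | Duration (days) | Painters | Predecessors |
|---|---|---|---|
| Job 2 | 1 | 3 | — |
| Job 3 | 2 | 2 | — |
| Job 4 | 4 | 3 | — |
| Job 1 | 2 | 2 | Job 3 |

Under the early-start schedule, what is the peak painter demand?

8

Early-start schedule: Job 2@1, Job 3@1, Job 4@1, Job 1@3.
Load per day: day 1: 8, day 2: 5, day 3: 5, day 4: 5, day 5: 0, day 6: 0.
Peak is 8.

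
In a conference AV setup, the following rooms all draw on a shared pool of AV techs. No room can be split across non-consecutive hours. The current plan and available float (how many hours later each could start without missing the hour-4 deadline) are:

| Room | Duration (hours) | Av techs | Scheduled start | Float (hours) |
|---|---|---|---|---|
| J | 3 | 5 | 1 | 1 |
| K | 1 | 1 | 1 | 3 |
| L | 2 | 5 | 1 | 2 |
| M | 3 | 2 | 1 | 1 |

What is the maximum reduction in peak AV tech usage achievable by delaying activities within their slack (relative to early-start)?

1

Early-start peak: h1:13  h2:12  h3:7  h4:0 ⇒ 13.
Leveled (J@1, K@1, L@1, M@2): h1:11  h2:12  h3:7  h4:2 ⇒ 12.
Reduction 13 − 12 = 1.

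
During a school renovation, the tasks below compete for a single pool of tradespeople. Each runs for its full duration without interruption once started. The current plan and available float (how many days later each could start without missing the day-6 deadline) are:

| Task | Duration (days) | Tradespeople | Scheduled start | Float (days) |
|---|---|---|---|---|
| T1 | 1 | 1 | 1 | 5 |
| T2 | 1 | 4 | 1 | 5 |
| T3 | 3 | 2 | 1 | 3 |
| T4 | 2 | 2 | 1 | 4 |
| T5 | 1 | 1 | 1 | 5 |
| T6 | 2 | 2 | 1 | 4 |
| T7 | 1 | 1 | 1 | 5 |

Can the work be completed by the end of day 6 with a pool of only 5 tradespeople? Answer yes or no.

yes

Schedule T1@1, T2@2, T3@3, T4@3, T5@1, T6@5, T7@1: d1:3  d2:4  d3:4  d4:4  d5:4  d6:2 — peak 4 ≤ 5.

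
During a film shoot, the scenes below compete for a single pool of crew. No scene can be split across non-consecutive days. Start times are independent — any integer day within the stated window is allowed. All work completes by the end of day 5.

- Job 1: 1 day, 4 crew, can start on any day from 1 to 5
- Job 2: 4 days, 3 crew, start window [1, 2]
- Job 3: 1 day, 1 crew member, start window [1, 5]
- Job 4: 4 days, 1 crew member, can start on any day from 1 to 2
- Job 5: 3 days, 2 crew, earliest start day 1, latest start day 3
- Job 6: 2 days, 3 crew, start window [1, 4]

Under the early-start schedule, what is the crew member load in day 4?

At early start, day 4 has: Job 2, Job 4.
Demand: 3 + 1 = 4.

4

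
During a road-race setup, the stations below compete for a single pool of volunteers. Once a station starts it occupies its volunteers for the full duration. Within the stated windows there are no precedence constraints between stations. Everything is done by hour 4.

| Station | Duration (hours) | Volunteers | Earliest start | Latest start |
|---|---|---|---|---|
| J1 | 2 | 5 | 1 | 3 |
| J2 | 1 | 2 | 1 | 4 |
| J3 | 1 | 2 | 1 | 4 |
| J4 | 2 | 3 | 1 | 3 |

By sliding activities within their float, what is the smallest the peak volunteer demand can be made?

5

Early-start (J1@1, J2@1, J3@1, J4@1) gives peak 12: h1:12  h2:8  h3:0  h4:0.
Shift J2→3, J3→4, J4→3.
Schedule J1@1, J2@3, J3@4, J4@3: h1:5  h2:5  h3:5  h4:5 — peak 5.
Total volunteer-hours = 20 over 4 hours ⇒ peak ≥ ⌈20/4⌉ = 5, so 5 is optimal.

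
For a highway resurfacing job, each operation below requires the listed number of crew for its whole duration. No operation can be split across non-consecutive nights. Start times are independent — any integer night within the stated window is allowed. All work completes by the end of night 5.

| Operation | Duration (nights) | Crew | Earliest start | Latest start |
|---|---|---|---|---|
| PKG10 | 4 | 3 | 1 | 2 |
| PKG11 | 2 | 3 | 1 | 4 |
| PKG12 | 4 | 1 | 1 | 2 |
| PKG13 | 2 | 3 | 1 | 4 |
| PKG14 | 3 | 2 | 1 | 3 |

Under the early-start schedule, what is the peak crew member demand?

Early-start schedule: PKG10@1, PKG11@1, PKG12@1, PKG13@1, PKG14@1.
Load per night: night 1: 12, night 2: 12, night 3: 6, night 4: 4, night 5: 0.
Peak is 12.

12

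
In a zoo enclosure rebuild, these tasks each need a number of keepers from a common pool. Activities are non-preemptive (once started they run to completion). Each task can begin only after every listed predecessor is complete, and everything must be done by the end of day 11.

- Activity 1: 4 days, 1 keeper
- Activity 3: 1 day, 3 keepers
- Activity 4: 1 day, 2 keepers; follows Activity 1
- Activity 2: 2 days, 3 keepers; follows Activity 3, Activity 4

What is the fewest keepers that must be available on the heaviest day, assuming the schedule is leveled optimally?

3

Early-start (Activity 1@1, Activity 3@1, Activity 4@5, Activity 2@6) gives peak 4: d1:4  d2:1  d3:1  d4:1  d5:2  d6:3  d7:3  d8:0  d9:0  d10:0  d11:0.
Shift Activity 3→5, Activity 4→6, Activity 2→7.
Schedule Activity 1@1, Activity 3@5, Activity 4@6, Activity 2@7: d1:1  d2:1  d3:1  d4:1  d5:3  d6:2  d7:3  d8:3  d9:0  d10:0  d11:0 — peak 3.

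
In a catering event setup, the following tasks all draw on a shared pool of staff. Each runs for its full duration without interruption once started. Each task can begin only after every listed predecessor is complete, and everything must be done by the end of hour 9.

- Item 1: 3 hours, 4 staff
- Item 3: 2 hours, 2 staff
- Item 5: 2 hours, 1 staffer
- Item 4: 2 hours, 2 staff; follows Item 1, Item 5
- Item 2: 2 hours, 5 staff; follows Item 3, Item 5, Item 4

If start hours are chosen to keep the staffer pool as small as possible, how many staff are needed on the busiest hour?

Early-start (Item 1@1, Item 3@1, Item 5@1, Item 4@4, Item 2@6) gives peak 7: h1:7  h2:7  h3:4  h4:2  h5:2  h6:5  h7:5  h8:0  h9:0.
Shift Item 3→4.
Schedule Item 1@1, Item 3@4, Item 5@1, Item 4@4, Item 2@6: h1:5  h2:5  h3:4  h4:4  h5:4  h6:5  h7:5  h8:0  h9:0 — peak 5.

5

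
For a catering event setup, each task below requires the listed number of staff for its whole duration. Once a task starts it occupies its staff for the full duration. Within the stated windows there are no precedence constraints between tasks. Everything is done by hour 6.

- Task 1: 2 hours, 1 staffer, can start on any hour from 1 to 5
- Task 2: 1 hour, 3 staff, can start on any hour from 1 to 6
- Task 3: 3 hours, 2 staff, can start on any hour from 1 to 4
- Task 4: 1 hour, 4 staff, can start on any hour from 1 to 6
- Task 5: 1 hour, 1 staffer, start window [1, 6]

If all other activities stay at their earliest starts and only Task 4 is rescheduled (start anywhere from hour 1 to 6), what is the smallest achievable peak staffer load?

7

Task 4@1: h1:11  h2:3  h3:2  h4:0  h5:0  h6:0 → peak 11
Task 4@2: h1:7  h2:7  h3:2  h4:0  h5:0  h6:0 → peak 7
Task 4@3: h1:7  h2:3  h3:6  h4:0  h5:0  h6:0 → peak 7
Task 4@4: h1:7  h2:3  h3:2  h4:4  h5:0  h6:0 → peak 7
Task 4@5: h1:7  h2:3  h3:2  h4:0  h5:4  h6:0 → peak 7
Task 4@6: h1:7  h2:3  h3:2  h4:0  h5:0  h6:4 → peak 7
Best is Task 4@2, peak 7.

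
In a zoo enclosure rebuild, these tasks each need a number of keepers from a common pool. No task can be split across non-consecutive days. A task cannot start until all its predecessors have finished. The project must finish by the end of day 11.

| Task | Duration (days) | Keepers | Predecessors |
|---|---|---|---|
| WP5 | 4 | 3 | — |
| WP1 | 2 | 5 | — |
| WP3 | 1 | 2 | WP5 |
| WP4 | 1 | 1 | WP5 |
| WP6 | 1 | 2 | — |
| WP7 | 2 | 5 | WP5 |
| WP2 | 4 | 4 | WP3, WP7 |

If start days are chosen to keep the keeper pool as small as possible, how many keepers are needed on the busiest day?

8

Early-start (WP5@1, WP1@1, WP3@5, WP4@5, WP6@1, WP7@5, WP2@7) gives peak 10: d1:10  d2:8  d3:3  d4:3  d5:8  d6:5  d7:4  d8:4  d9:4  d10:4  d11:0.
Shift WP6→3.
Schedule WP5@1, WP1@1, WP3@5, WP4@5, WP6@3, WP7@5, WP2@7: d1:8  d2:8  d3:5  d4:3  d5:8  d6:5  d7:4  d8:4  d9:4  d10:4  d11:0 — peak 8.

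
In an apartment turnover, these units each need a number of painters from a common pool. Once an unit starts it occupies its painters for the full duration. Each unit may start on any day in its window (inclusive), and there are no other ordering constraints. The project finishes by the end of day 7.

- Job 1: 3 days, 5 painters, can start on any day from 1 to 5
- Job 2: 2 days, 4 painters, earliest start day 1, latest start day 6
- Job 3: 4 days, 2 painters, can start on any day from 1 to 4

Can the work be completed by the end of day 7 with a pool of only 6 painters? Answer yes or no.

Schedule Job 1@1, Job 2@4, Job 3@4: d1:5  d2:5  d3:5  d4:6  d5:6  d6:2  d7:2 — peak 6 ≤ 6.

yes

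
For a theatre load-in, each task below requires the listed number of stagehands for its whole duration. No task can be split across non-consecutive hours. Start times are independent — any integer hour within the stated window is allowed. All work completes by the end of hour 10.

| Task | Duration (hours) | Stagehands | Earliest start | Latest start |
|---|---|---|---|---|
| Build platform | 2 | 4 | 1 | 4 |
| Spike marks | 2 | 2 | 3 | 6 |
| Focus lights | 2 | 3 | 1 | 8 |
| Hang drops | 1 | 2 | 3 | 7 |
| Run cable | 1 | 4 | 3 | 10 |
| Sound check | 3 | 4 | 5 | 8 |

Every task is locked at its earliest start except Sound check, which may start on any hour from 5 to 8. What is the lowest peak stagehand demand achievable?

8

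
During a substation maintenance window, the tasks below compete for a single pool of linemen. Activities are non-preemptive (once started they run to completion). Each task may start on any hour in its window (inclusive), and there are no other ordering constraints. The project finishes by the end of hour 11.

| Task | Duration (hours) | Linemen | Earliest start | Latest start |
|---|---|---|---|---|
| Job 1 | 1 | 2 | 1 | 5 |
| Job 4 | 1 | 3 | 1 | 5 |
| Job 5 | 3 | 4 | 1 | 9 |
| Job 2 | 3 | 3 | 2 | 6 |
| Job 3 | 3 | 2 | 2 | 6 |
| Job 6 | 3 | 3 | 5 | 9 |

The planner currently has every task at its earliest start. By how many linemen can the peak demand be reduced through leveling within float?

Early-start peak: h1:9  h2:9  h3:9  h4:5  h5:3  h6:3  h7:3  h8:0  h9:0  h10:0  h11:0 ⇒ 9.
Leveled (Job 1@1, Job 4@1, Job 5@2, Job 2@5, Job 3@5, Job 6@8): h1:5  h2:4  h3:4  h4:4  h5:5  h6:5  h7:5  h8:3  h9:3  h10:3  h11:0 ⇒ 5.
Reduction 9 − 5 = 4.

4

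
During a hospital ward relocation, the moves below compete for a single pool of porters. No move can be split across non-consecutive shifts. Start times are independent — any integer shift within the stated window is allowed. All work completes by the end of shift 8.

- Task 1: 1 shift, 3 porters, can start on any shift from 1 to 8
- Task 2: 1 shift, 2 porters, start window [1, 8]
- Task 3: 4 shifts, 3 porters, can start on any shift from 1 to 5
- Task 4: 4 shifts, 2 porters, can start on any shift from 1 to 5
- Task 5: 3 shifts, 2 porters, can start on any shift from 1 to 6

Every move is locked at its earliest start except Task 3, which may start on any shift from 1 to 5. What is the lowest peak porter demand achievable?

9

Task 3@1: s1:12  s2:7  s3:7  s4:5  s5:0  s6:0  s7:0  s8:0 → peak 12
Task 3@2: s1:9  s2:7  s3:7  s4:5  s5:3  s6:0  s7:0  s8:0 → peak 9
Task 3@3: s1:9  s2:4  s3:7  s4:5  s5:3  s6:3  s7:0  s8:0 → peak 9
Task 3@4: s1:9  s2:4  s3:4  s4:5  s5:3  s6:3  s7:3  s8:0 → peak 9
Task 3@5: s1:9  s2:4  s3:4  s4:2  s5:3  s6:3  s7:3  s8:3 → peak 9
Best is Task 3@2, peak 9.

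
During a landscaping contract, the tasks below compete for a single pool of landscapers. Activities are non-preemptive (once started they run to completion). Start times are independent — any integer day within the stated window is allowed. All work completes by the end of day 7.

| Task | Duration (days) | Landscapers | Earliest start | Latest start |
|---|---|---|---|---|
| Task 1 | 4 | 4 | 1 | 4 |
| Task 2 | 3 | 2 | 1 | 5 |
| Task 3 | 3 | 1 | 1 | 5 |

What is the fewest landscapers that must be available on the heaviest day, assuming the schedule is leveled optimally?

Early-start (Task 1@1, Task 2@1, Task 3@1) gives peak 7: d1:7  d2:7  d3:7  d4:4  d5:0  d6:0  d7:0.
Shift Task 2→5, Task 3→5.
Schedule Task 1@1, Task 2@5, Task 3@5: d1:4  d2:4  d3:4  d4:4  d5:3  d6:3  d7:3 — peak 4.
Total landscaper-days = 25 over 7 days ⇒ peak ≥ ⌈25/7⌉ = 4, so 4 is optimal.

4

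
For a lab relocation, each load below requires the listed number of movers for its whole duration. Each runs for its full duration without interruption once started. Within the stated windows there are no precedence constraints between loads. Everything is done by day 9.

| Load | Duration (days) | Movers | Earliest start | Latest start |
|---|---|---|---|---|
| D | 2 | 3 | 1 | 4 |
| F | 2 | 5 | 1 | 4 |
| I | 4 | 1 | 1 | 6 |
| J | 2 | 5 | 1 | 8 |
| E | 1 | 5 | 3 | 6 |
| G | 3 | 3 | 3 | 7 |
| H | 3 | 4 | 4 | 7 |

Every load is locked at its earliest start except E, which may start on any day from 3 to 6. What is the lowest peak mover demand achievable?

14

E@3: d1:14  d2:14  d3:9  d4:8  d5:7  d6:4  d7:0  d8:0  d9:0 → peak 14
E@4: d1:14  d2:14  d3:4  d4:13  d5:7  d6:4  d7:0  d8:0  d9:0 → peak 14
E@5: d1:14  d2:14  d3:4  d4:8  d5:12  d6:4  d7:0  d8:0  d9:0 → peak 14
E@6: d1:14  d2:14  d3:4  d4:8  d5:7  d6:9  d7:0  d8:0  d9:0 → peak 14
Best is E@3, peak 14.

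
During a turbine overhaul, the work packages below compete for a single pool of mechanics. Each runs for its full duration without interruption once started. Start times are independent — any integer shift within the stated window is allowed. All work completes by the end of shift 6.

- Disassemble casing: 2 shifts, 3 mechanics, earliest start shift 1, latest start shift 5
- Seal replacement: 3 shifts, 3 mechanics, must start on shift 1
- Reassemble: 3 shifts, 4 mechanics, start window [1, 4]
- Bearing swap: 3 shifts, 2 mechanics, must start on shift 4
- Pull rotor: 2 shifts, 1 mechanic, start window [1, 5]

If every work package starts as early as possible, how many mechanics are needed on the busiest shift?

11

Early-start schedule: Disassemble casing@1, Seal replacement@1, Reassemble@1, Bearing swap@4, Pull rotor@1.
Load per shift: shift 1: 11, shift 2: 11, shift 3: 7, shift 4: 2, shift 5: 2, shift 6: 2.
Peak is 11.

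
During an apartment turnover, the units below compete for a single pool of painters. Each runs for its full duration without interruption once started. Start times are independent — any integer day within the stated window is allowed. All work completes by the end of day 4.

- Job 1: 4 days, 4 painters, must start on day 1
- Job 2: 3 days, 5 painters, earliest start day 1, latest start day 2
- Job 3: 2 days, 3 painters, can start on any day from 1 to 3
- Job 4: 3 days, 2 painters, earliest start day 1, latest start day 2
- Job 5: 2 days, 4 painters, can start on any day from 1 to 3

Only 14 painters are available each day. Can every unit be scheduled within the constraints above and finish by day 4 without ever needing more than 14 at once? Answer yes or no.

no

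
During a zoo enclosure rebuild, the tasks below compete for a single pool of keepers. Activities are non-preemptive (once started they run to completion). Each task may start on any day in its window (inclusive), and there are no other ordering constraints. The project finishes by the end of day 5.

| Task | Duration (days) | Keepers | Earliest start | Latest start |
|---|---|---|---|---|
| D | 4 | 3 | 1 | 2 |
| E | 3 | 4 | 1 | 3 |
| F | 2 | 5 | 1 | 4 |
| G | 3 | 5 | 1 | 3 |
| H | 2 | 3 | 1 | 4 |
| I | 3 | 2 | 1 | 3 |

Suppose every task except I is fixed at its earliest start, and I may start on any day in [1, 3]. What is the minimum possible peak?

20

I@1: d1:22  d2:22  d3:14  d4:3  d5:0 → peak 22
I@2: d1:20  d2:22  d3:14  d4:5  d5:0 → peak 22
I@3: d1:20  d2:20  d3:14  d4:5  d5:2 → peak 20
Best is I@3, peak 20.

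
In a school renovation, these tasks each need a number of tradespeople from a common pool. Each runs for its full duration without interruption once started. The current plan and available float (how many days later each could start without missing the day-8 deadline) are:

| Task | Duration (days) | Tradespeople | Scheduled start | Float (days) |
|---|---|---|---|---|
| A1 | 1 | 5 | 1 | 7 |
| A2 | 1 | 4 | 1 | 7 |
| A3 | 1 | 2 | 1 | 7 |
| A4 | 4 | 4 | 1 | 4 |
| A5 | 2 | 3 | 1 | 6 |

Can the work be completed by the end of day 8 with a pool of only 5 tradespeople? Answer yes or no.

Schedule A1@1, A2@2, A3@3, A4@5, A5@3: d1:5  d2:4  d3:5  d4:3  d5:4  d6:4  d7:4  d8:4 — peak 5 ≤ 5.

yes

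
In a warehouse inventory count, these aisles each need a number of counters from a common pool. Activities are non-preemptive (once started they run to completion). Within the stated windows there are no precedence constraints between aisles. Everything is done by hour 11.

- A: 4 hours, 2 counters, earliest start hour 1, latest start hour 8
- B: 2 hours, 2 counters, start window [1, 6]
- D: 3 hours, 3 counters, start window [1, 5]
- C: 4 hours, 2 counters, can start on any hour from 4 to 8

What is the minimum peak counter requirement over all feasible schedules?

Early-start (A@1, B@1, D@1, C@4) gives peak 7: h1:7  h2:7  h3:5  h4:4  h5:2  h6:2  h7:2  h8:0  h9:0  h10:0  h11:0.
Shift D→5, C→8.
Schedule A@1, B@1, D@5, C@8: h1:4  h2:4  h3:2  h4:2  h5:3  h6:3  h7:3  h8:2  h9:2  h10:2  h11:2 — peak 4.

4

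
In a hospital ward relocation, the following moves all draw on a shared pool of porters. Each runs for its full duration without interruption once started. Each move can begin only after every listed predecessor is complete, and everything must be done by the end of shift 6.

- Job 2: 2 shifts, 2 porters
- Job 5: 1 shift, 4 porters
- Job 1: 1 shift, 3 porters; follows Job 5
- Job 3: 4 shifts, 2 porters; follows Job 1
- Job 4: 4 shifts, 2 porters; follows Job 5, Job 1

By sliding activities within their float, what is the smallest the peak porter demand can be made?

6

Schedule Job 2@1, Job 5@1, Job 1@2, Job 3@3, Job 4@3: s1:6  s2:5  s3:4  s4:4  s5:4  s6:4 — peak 6.
No arrangement of the 5 feasible schedules does better.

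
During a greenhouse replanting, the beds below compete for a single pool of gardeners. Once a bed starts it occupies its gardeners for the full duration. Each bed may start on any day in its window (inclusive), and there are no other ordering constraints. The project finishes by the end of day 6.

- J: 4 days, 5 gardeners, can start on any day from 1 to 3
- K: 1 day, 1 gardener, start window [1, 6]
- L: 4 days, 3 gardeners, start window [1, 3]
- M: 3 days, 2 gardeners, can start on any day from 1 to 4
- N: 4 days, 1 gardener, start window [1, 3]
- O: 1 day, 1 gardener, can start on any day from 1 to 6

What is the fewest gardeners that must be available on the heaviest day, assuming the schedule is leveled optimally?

Early-start (J@1, K@1, L@1, M@1, N@1, O@1) gives peak 13: d1:13  d2:11  d3:11  d4:9  d5:0  d6:0.
Shift N→2, O→4.
Schedule J@1, K@1, L@1, M@1, N@2, O@4: d1:11  d2:11  d3:11  d4:10  d5:1  d6:0 — peak 11.

11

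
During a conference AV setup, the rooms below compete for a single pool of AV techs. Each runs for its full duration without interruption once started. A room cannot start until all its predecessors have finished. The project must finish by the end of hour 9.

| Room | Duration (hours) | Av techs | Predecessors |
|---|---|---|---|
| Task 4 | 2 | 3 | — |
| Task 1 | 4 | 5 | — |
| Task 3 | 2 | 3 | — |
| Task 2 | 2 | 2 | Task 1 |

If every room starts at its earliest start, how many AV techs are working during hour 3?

At early start, hour 3 has: Task 1.
Demand: 5 = 5.

5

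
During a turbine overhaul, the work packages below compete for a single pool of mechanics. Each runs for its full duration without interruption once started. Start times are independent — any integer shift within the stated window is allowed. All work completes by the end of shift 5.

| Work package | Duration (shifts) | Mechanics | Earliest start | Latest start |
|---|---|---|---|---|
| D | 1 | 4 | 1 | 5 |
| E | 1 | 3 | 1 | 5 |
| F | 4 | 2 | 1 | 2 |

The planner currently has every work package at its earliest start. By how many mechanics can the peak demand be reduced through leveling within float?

4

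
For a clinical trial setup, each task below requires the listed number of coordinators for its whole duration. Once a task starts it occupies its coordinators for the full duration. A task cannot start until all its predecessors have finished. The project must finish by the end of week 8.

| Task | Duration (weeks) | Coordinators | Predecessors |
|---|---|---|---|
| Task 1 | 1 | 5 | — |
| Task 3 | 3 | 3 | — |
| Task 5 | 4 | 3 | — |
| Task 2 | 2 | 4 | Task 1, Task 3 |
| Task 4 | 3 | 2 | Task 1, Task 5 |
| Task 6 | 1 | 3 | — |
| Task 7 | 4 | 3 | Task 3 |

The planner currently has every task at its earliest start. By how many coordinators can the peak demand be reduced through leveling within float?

Early-start peak: w1:14  w2:6  w3:6  w4:10  w5:9  w6:5  w7:5  w8:0 ⇒ 14.
Leveled (Task 1@1, Task 3@1, Task 5@2, Task 2@6, Task 4@6, Task 6@2, Task 7@4): w1:8  w2:9  w3:6  w4:6  w5:6  w6:9  w7:9  w8:2 ⇒ 9.
Reduction 14 − 9 = 5.

5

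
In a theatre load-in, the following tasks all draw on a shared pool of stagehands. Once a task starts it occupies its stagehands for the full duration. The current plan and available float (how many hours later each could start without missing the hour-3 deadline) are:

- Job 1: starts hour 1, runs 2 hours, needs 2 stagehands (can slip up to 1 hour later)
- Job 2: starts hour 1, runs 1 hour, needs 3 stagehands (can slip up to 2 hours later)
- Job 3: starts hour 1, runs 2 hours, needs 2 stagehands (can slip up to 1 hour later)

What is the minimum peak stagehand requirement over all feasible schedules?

4

Early-start (Job 1@1, Job 2@1, Job 3@1) gives peak 7: h1:7  h2:4  h3:0.
Shift Job 2→3.
Schedule Job 1@1, Job 2@3, Job 3@1: h1:4  h2:4  h3:3 — peak 4.
Total stagehand-hours = 11 over 3 hours ⇒ peak ≥ ⌈11/3⌉ = 4, so 4 is optimal.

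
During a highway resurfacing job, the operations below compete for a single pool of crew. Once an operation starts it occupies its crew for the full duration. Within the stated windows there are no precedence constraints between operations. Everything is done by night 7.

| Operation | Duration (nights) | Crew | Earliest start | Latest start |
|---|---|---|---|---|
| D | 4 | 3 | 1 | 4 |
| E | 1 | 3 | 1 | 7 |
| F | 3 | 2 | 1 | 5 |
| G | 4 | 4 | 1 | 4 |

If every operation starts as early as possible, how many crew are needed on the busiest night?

12

Early-start schedule: D@1, E@1, F@1, G@1.
Load per night: night 1: 12, night 2: 9, night 3: 9, night 4: 7, night 5: 0, night 6: 0, night 7: 0.
Peak is 12.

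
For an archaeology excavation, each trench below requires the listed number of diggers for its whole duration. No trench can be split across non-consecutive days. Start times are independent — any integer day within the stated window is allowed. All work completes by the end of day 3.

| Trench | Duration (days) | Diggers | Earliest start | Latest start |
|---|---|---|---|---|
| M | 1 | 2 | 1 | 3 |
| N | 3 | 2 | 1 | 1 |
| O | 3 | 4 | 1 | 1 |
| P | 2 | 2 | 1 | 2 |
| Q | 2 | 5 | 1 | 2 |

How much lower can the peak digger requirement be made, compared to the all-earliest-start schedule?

2

Early-start peak: d1:15  d2:13  d3:6 ⇒ 15.
Leveled (M@1, N@1, O@1, P@1, Q@2): d1:10  d2:13  d3:11 ⇒ 13.
Reduction 15 − 13 = 2.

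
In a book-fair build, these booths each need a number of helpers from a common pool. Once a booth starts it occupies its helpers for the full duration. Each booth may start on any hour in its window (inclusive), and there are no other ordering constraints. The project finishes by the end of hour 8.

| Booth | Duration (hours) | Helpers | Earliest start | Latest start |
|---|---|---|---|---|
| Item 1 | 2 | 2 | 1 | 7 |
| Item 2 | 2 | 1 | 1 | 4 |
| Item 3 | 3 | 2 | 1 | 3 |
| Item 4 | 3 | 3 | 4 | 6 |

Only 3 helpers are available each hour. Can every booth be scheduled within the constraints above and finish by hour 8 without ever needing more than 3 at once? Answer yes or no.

Schedule Item 1@1, Item 2@1, Item 3@3, Item 4@6: h1:3  h2:3  h3:2  h4:2  h5:2  h6:3  h7:3  h8:3 — peak 3 ≤ 3.

yes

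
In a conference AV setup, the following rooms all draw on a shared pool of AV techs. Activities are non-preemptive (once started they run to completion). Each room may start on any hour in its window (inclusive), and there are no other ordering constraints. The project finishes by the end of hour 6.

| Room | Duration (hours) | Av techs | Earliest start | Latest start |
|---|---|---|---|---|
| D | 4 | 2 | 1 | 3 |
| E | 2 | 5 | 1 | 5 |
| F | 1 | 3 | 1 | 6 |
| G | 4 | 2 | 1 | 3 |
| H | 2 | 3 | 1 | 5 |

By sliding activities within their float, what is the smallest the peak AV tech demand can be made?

Early-start (D@1, E@1, F@1, G@1, H@1) gives peak 15: h1:15  h2:12  h3:4  h4:4  h5:0  h6:0.
Shift F→3, G→3, H→4.
Schedule D@1, E@1, F@3, G@3, H@4: h1:7  h2:7  h3:7  h4:7  h5:5  h6:2 — peak 7.

7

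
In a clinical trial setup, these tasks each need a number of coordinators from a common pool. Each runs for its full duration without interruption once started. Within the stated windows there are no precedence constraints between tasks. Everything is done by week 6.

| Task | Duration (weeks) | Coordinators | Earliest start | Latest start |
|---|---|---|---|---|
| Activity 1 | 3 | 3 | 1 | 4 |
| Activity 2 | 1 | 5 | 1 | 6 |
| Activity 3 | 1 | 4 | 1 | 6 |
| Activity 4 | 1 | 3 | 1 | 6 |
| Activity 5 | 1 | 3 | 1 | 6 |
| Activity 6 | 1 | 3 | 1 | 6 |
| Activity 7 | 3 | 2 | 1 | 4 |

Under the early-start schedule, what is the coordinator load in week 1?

23

At early start, week 1 has: Activity 1, Activity 2, Activity 3, Activity 4, Activity 5, Activity 6, Activity 7.
Demand: 3 + 5 + 4 + 3 + 3 + 3 + 2 = 23.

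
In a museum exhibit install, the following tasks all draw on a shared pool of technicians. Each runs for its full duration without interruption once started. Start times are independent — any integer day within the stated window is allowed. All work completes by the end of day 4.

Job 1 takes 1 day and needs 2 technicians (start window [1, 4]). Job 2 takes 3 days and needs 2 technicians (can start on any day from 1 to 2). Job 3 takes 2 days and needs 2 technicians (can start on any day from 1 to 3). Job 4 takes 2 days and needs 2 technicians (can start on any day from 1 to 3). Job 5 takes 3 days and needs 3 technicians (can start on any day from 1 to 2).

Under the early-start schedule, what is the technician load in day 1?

11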